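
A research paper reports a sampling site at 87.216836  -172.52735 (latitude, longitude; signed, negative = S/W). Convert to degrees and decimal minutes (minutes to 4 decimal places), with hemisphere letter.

87° 13.0102′ N, 172° 31.6410′ W

Latitude: minutes = (87.216836 − 87) × 60 = 13.010160
Longitude is negative → W; |value| = 172.527350
λ: fractional part 0.527350 → 31.641000 minutes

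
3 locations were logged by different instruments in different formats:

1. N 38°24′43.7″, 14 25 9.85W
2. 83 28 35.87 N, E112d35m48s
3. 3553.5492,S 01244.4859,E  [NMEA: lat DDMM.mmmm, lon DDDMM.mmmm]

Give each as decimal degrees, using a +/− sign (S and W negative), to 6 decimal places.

1. 38.412139, -14.419403
2. 83.476631, 112.596667
3. -35.892487, 12.741432

Point 1:
  Latitude: 38° + 24/60 + 43.7/3600 = 38 + 0.400000 + 0.012139 = 38.4121389
  N → positive
  Longitude: 25′ + 9.85″ = 25.16417′; 14 + 25.16417/60 = 14.4194028
  W ⇒ negate
Point 2:
  φ: 83° + 28/60 + 35.87/3600 = 83 + 0.466667 + 0.009964 = 83.4766306
  N → positive
  Longitude: 112° + 35/60 + 48/3600 = 112 + 0.583333 + 0.013333 = 112.5966667
  E → positive
Point 3:
  Latitude: degrees = first 2 digits = 35, minutes = 53.5492; 35 + 53.5492/60 = 35.8924867
  S ⇒ negate
  Longitude: split at 3 digits → 012° and 44.4859′; 12 + 44.4859/60 = 12.7414317
  E → positive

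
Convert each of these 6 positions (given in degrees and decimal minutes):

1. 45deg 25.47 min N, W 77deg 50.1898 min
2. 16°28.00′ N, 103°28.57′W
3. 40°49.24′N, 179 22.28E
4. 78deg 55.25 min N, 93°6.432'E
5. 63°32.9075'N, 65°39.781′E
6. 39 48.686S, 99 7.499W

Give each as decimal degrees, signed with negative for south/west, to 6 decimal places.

1. 45.424500, -77.836497
2. 16.466667, -103.476167
3. 40.820667, 179.371333
4. 78.920833, 93.107200
5. 63.548458, 65.663017
6. -39.811433, -99.124983

Point 1:
  Latitude: 25.47′ = 0.424500°; total 45.4245000
  N ⇒ keep positive
  Lon: 77 + 50.1898/60 = 77.8364967
  hemisphere W, so the sign is −
Point 2:
  Lat: 16 + 28/60 = 16.4666667
  N ⇒ keep positive
  λ: 103 + 28.57/60 = 103.4761667
  W ⇒ negate
Point 3:
  Lat: 40 + 49.24/60 = 40.8206667
  N ⇒ keep positive
  λ: 179 + 22.28/60 = 179.3713333
  E ⇒ keep positive
Point 4:
  Lat: 55.25′ = 0.920833°; total 78.9208333
  N → positive
  Lon: 93 + 6.432/60 = 93.1072000
  E → positive
Point 5:
  φ: 32.9075′ = 0.548458°; total 63.5484583
  N ⇒ keep positive
  Lon: 39.781′ = 0.663017°; total 65.6630167
  E → positive
Point 6:
  Lat: 48.686′ = 0.811433°; total 39.8114333
  hemisphere S, so the sign is −
  λ: 7.499′ = 0.124983°; total 99.1249833
  W → negative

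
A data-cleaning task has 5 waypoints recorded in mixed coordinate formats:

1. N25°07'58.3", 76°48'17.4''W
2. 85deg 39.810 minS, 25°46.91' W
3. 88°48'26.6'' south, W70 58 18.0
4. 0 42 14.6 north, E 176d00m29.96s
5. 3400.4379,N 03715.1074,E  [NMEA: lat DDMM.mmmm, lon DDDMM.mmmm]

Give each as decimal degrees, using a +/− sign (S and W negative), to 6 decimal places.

1. 25.132861, -76.804833
2. -85.663500, -25.781833
3. -88.807389, -70.971667
4. 0.704056, 176.008322
5. 34.007298, 37.251790

Point 1:
  Latitude: 25 + 7/60 + 58.3/3600 = 25.1328611
  N ⇒ keep positive
  λ: 48′ + 17.4″ = 48.29000′; 76 + 48.29000/60 = 76.8048333
  hemisphere W, so the sign is −
Point 2:
  Lat: 39.81′ = 0.663500°; total 85.6635000
  S ⇒ negate
  Lon: 25 + 46.91/60 = 25.7818333
  W ⇒ negate
Point 3:
  Latitude: 88 + 48/60 + 26.6/3600 = 88.8073889
  S → negative
  λ: 70° + 58/60 + 18/3600 = 70 + 0.966667 + 0.005000 = 70.9716667
  hemisphere W, so the sign is −
Point 4:
  Latitude: 42′ + 14.6″ = 42.24333′; 0 + 42.24333/60 = 0.7040556
  N → positive
  Lon: 176 + 0/60 + 29.96/3600 = 176.0083222
  E → positive
Point 5:
  Latitude: degrees = first 2 digits = 34, minutes = 0.4379; 34 + 0.4379/60 = 34.0072983
  N → positive
  λ: degrees = first 3 digits = 37, minutes = 15.1074; 37 + 15.1074/60 = 37.2517900
  E → positive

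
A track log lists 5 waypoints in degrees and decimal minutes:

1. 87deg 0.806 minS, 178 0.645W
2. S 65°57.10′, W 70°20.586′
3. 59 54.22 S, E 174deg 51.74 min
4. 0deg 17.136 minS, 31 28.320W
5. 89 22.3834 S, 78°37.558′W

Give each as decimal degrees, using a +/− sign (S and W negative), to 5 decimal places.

1. -87.01343, -178.01075
2. -65.95167, -70.34310
3. -59.90367, 174.86233
4. -0.28560, -31.47200
5. -89.37306, -78.62597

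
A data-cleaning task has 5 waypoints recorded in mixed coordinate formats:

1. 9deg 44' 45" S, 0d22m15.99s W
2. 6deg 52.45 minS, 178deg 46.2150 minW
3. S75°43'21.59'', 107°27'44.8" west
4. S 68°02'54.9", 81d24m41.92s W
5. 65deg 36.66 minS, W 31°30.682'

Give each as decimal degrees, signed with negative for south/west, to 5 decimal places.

1. -9.74583, -0.37111
2. -6.87417, -178.77025
3. -75.72266, -107.46244
4. -68.04858, -81.41164
5. -65.61100, -31.51137

Point 1:
  φ: 9° + 44/60 + 45/3600 = 9 + 0.733333 + 0.012500 = 9.745833
  S ⇒ negate
  λ: 0° + 22/60 + 15.99/3600 = 0 + 0.366667 + 0.004442 = 0.371108
  W ⇒ negate
Point 2:
  φ: 52.45′ = 0.874167°; total 6.874167
  S ⇒ negate
  Lon: 46.215′ = 0.770250°; total 178.770250
  W → negative
Point 3:
  φ: 75° + 43/60 + 21.59/3600 = 75 + 0.716667 + 0.005997 = 75.722664
  S ⇒ negate
  Longitude: 27′ + 44.8″ = 27.74667′; 107 + 27.74667/60 = 107.462444
  hemisphere W, so the sign is −
Point 4:
  Latitude: 2′ + 54.9″ = 2.91500′; 68 + 2.91500/60 = 68.048583
  S ⇒ negate
  Longitude: 81° + 24/60 + 41.92/3600 = 81 + 0.400000 + 0.011644 = 81.411644
  W ⇒ negate
Point 5:
  Latitude: 65 + 36.66/60 = 65.611000
  hemisphere S, so the sign is −
  λ: 30.682′ = 0.511367°; total 31.511367
  W → negative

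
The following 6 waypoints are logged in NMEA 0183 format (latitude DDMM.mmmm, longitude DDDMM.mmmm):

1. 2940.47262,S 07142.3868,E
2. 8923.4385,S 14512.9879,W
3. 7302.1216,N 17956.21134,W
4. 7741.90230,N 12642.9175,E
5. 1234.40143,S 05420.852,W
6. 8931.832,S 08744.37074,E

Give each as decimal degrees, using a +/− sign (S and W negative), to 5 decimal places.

Point 1:
  Latitude: split at 2 digits → 29° and 40.47262′; 29 + 40.47262/60 = 29.674544
  S ⇒ negate
  Lon: split at 3 digits → 071° and 42.3868′; 71 + 42.3868/60 = 71.706447
  E ⇒ keep positive
Point 2:
  Lat: degrees = first 2 digits = 89, minutes = 23.4385; 89 + 23.4385/60 = 89.390642
  S → negative
  Longitude: split at 3 digits → 145° and 12.9879′; 145 + 12.9879/60 = 145.216465
  hemisphere W, so the sign is −
Point 3:
  Latitude: split at 2 digits → 73° and 2.1216′; 73 + 2.1216/60 = 73.035360
  N ⇒ keep positive
  Longitude: degrees = first 3 digits = 179, minutes = 56.21134; 179 + 56.21134/60 = 179.936856
  W ⇒ negate
Point 4:
  φ: split at 2 digits → 77° and 41.9023′; 77 + 41.9023/60 = 77.698372
  N → positive
  Longitude: split at 3 digits → 126° and 42.9175′; 126 + 42.9175/60 = 126.715292
  E → positive
Point 5:
  φ: split at 2 digits → 12° and 34.40143′; 12 + 34.40143/60 = 12.573357
  S ⇒ negate
  Longitude: split at 3 digits → 054° and 20.852′; 54 + 20.852/60 = 54.347533
  W → negative
Point 6:
  Lat: split at 2 digits → 89° and 31.832′; 89 + 31.832/60 = 89.530533
  S ⇒ negate
  λ: split at 3 digits → 087° and 44.37074′; 87 + 44.37074/60 = 87.739512
  E ⇒ keep positive

1. -29.67454, 71.70645
2. -89.39064, -145.21647
3. 73.03536, -179.93686
4. 77.69837, 126.71529
5. -12.57336, -54.34753
6. -89.53053, 87.73951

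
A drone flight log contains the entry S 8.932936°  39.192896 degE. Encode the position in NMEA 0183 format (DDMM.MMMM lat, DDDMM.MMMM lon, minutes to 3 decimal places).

0855.976,S / 03911.574,E

Latitude: minutes = (8.932936 − 8) × 60 = 55.97616
Lon: fractional part 0.192896 → 11.57376 minutes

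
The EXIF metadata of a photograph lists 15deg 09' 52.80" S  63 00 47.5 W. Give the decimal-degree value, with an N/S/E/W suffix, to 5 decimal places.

15.16467° S, 63.01319° W

φ: 15° + 9/60 + 52.8/3600 = 15 + 0.150000 + 0.014667 = 15.164667
Lon: 0′ + 47.5″ = 0.79167′; 63 + 0.79167/60 = 63.013194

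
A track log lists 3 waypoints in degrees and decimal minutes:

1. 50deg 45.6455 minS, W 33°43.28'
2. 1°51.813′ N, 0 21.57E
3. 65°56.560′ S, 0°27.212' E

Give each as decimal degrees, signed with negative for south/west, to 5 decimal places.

Point 1:
  Lat: 45.6455′ = 0.760758°; total 50.760758
  hemisphere S, so the sign is −
  Longitude: 33 + 43.28/60 = 33.721333
  W ⇒ negate
Point 2:
  Latitude: 1 + 51.813/60 = 1.863550
  N ⇒ keep positive
  Longitude: 0 + 21.57/60 = 0.359500
  E ⇒ keep positive
Point 3:
  Lat: 56.56′ = 0.942667°; total 65.942667
  S ⇒ negate
  λ: 0 + 27.212/60 = 0.453533
  E ⇒ keep positive

1. -50.76076, -33.72133
2. 1.86355, 0.35950
3. -65.94267, 0.45353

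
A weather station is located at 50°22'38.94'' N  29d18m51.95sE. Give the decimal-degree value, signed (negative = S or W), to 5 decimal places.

50.37748, 29.31443

φ: 50 + 22/60 + 38.94/3600 = 50.377483
N ⇒ keep positive
Lon: 29 + 18/60 + 51.95/3600 = 29.314431
E ⇒ keep positive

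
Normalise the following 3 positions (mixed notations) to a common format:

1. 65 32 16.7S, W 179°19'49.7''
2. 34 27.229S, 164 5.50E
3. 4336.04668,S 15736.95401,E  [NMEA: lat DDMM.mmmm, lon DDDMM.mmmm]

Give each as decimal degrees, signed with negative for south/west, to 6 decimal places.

Point 1:
  φ: 65° + 32/60 + 16.7/3600 = 65 + 0.533333 + 0.004639 = 65.5379722
  S ⇒ negate
  Lon: 19′ + 49.7″ = 19.82833′; 179 + 19.82833/60 = 179.3304722
  W ⇒ negate
Point 2:
  Lat: 27.229′ = 0.453817°; total 34.4538167
  hemisphere S, so the sign is −
  Lon: 5.5′ = 0.091667°; total 164.0916667
  E ⇒ keep positive
Point 3:
  φ: degrees = first 2 digits = 43, minutes = 36.04668; 43 + 36.04668/60 = 43.6007780
  S ⇒ negate
  λ: split at 3 digits → 157° and 36.95401′; 157 + 36.95401/60 = 157.6159002
  E ⇒ keep positive

1. -65.537972, -179.330472
2. -34.453817, 164.091667
3. -43.600778, 157.615900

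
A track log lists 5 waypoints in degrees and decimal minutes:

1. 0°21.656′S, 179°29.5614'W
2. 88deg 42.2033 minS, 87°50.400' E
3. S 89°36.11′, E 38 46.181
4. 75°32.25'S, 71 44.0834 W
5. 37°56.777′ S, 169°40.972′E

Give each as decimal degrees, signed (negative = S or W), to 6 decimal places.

1. -0.360933, -179.492690
2. -88.703388, 87.840000
3. -89.601833, 38.769683
4. -75.537500, -71.734723
5. -37.946283, 169.682867

Point 1:
  Lat: 21.656′ = 0.360933°; total 0.3609333
  hemisphere S, so the sign is −
  λ: 179 + 29.5614/60 = 179.4926900
  W → negative
Point 2:
  Latitude: 42.2033′ = 0.703388°; total 88.7033883
  S ⇒ negate
  λ: 87 + 50.4/60 = 87.8400000
  E ⇒ keep positive
Point 3:
  Latitude: 36.11′ = 0.601833°; total 89.6018333
  hemisphere S, so the sign is −
  λ: 38 + 46.181/60 = 38.7696833
  E → positive
Point 4:
  Lat: 32.25′ = 0.537500°; total 75.5375000
  S → negative
  Lon: 44.0834′ = 0.734723°; total 71.7347233
  hemisphere W, so the sign is −
Point 5:
  φ: 37 + 56.777/60 = 37.9462833
  S ⇒ negate
  Lon: 169 + 40.972/60 = 169.6828667
  E ⇒ keep positive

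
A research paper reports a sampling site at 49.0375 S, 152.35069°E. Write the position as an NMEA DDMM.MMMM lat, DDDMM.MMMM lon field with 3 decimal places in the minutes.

Latitude: minutes = (49.037500 − 49) × 60 = 2.25000
Lon: 152° + 0.350690 × 60 = 152° 21.04140′

4902.250,S / 15221.041,E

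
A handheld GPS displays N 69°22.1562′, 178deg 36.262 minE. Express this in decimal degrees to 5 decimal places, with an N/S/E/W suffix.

Latitude: 22.1562′ = 0.369270°; total 69.369270
Lon: 178 + 36.262/60 = 178.604367

69.36927° N, 178.60437° E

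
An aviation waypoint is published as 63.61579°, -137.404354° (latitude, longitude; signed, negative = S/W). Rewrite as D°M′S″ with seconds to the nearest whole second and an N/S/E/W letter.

63°36′57″ N, 137°24′16″ W

Latitude: 0.615790 × 60 = 36.94740′ → 36′, remainder × 60 = 56.84″
Longitude is negative → W; |value| = 137.404354
Longitude: 0.404354° → 24.26124′; 0.26124 × 60 = 15.67″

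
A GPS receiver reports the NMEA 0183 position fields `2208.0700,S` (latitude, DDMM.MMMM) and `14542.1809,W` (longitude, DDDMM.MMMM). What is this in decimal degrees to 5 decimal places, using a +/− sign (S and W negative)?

-22.13450, -145.70302

Latitude: degrees = first 2 digits = 22, minutes = 8.07; 22 + 8.07/60 = 22.134500
S ⇒ negate
λ: degrees = first 3 digits = 145, minutes = 42.1809; 145 + 42.1809/60 = 145.703015
W → negative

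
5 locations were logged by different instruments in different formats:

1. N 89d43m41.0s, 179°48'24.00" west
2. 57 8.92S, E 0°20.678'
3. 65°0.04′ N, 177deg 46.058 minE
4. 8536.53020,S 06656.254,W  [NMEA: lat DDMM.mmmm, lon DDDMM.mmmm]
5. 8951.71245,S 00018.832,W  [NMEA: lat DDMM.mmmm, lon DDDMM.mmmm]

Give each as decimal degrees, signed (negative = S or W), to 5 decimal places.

Point 1:
  Latitude: 89° + 43/60 + 41/3600 = 89 + 0.716667 + 0.011389 = 89.728056
  N → positive
  λ: 179° + 48/60 + 24/3600 = 179 + 0.800000 + 0.006667 = 179.806667
  W → negative
Point 2:
  Latitude: 8.92′ = 0.148667°; total 57.148667
  hemisphere S, so the sign is −
  Lon: 20.678′ = 0.344633°; total 0.344633
  E → positive
Point 3:
  Lat: 65 + 0.04/60 = 65.000667
  N ⇒ keep positive
  Lon: 46.058′ = 0.767633°; total 177.767633
  E → positive
Point 4:
  Latitude: degrees = first 2 digits = 85, minutes = 36.5302; 85 + 36.5302/60 = 85.608837
  S → negative
  λ: split at 3 digits → 066° and 56.254′; 66 + 56.254/60 = 66.937567
  W ⇒ negate
Point 5:
  Lat: degrees = first 2 digits = 89, minutes = 51.71245; 89 + 51.71245/60 = 89.861874
  hemisphere S, so the sign is −
  Longitude: degrees = first 3 digits = 0, minutes = 18.832; 0 + 18.832/60 = 0.313867
  W → negative

1. 89.72806, -179.80667
2. -57.14867, 0.34463
3. 65.00067, 177.76763
4. -85.60884, -66.93757
5. -89.86187, -0.31387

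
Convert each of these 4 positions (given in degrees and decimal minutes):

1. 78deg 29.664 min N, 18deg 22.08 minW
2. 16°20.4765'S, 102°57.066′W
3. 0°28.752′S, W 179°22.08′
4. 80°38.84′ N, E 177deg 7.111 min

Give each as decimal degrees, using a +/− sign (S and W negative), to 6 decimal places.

Point 1:
  Latitude: 29.664′ = 0.494400°; total 78.4944000
  N → positive
  Longitude: 22.08′ = 0.368000°; total 18.3680000
  W → negative
Point 2:
  Lat: 16 + 20.4765/60 = 16.3412750
  S ⇒ negate
  λ: 57.066′ = 0.951100°; total 102.9511000
  W ⇒ negate
Point 3:
  Latitude: 0 + 28.752/60 = 0.4792000
  hemisphere S, so the sign is −
  λ: 179 + 22.08/60 = 179.3680000
  W ⇒ negate
Point 4:
  φ: 80 + 38.84/60 = 80.6473333
  N → positive
  Longitude: 7.111′ = 0.118517°; total 177.1185167
  E → positive

1. 78.494400, -18.368000
2. -16.341275, -102.951100
3. -0.479200, -179.368000
4. 80.647333, 177.118517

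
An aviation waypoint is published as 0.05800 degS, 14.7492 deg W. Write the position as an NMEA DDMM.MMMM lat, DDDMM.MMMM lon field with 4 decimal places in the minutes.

Latitude: 0° + 0.058000 × 60 = 0° 3.480000′
Lon: fractional part 0.749200 → 44.952000 minutes

0003.4800,S / 01444.9520,W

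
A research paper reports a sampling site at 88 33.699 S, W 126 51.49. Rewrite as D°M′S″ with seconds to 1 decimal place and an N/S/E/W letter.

φ: 33.69900′ → 33′ and 0.69900 × 60 = 41.940″
Longitude: fractional minutes 0.49000 × 60 = 29.400″

88°33′41.9″ S, 126°51′29.4″ W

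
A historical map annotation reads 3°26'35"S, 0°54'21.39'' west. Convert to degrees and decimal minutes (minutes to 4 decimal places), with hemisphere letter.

φ: 26 + 35/60 = 26.583333′
Longitude: 54 + 21.39/60 = 54.356500′

3° 26.5833′ S, 0° 54.3565′ W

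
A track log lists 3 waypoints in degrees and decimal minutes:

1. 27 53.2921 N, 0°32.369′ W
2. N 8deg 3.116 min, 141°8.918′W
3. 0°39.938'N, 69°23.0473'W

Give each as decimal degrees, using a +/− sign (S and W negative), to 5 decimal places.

1. 27.88820, -0.53948
2. 8.05193, -141.14863
3. 0.66563, -69.38412

Point 1:
  φ: 53.2921′ = 0.888202°; total 27.888202
  N ⇒ keep positive
  λ: 32.369′ = 0.539483°; total 0.539483
  W ⇒ negate
Point 2:
  φ: 3.116′ = 0.051933°; total 8.051933
  N ⇒ keep positive
  λ: 141 + 8.918/60 = 141.148633
  W ⇒ negate
Point 3:
  Latitude: 39.938′ = 0.665633°; total 0.665633
  N ⇒ keep positive
  Lon: 69 + 23.0473/60 = 69.384122
  W → negative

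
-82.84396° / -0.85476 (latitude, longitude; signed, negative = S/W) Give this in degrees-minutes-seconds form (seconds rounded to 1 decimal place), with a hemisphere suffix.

82°50′38.3″ S, 0°51′17.1″ W

Latitude is negative → S; |value| = 82.843960
Latitude: 0.843960 × 60 = 50.63760′ → 50′, remainder × 60 = 38.256″
Longitude is negative → W; |value| = 0.854760
Longitude: 0.854760 × 60 = 51.28560′ → 51′, remainder × 60 = 17.136″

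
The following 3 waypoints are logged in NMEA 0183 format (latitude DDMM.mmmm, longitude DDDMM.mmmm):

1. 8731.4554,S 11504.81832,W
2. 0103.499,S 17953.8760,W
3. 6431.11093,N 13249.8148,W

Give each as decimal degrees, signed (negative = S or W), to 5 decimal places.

1. -87.52426, -115.08031
2. -1.05832, -179.89793
3. 64.51852, -132.83025

Point 1:
  φ: degrees = first 2 digits = 87, minutes = 31.4554; 87 + 31.4554/60 = 87.524257
  S → negative
  λ: degrees = first 3 digits = 115, minutes = 4.81832; 115 + 4.81832/60 = 115.080305
  hemisphere W, so the sign is −
Point 2:
  Lat: degrees = first 2 digits = 1, minutes = 3.499; 1 + 3.499/60 = 1.058317
  hemisphere S, so the sign is −
  λ: split at 3 digits → 179° and 53.876′; 179 + 53.876/60 = 179.897933
  W ⇒ negate
Point 3:
  Lat: split at 2 digits → 64° and 31.11093′; 64 + 31.11093/60 = 64.518516
  N → positive
  Lon: degrees = first 3 digits = 132, minutes = 49.8148; 132 + 49.8148/60 = 132.830247
  W ⇒ negate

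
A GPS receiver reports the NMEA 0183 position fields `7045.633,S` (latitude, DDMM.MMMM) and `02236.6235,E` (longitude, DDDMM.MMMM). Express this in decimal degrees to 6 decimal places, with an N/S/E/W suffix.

70.760550° S, 22.610392° E

φ: split at 2 digits → 70° and 45.633′; 70 + 45.633/60 = 70.7605500
Lon: degrees = first 3 digits = 22, minutes = 36.6235; 22 + 36.6235/60 = 22.6103917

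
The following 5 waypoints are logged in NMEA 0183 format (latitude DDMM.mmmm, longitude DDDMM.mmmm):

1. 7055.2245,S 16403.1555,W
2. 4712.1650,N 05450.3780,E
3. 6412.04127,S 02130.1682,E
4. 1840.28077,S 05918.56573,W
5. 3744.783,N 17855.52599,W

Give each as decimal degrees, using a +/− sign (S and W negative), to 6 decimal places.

1. -70.920408, -164.052592
2. 47.202750, 54.839633
3. -64.200688, 21.502803
4. -18.671346, -59.309429
5. 37.746383, -178.925433

Point 1:
  Latitude: split at 2 digits → 70° and 55.2245′; 70 + 55.2245/60 = 70.9204083
  hemisphere S, so the sign is −
  Longitude: degrees = first 3 digits = 164, minutes = 3.1555; 164 + 3.1555/60 = 164.0525917
  W → negative
Point 2:
  Lat: split at 2 digits → 47° and 12.165′; 47 + 12.165/60 = 47.2027500
  N ⇒ keep positive
  Longitude: split at 3 digits → 054° and 50.378′; 54 + 50.378/60 = 54.8396333
  E → positive
Point 3:
  Latitude: split at 2 digits → 64° and 12.04127′; 64 + 12.04127/60 = 64.2006878
  S ⇒ negate
  λ: split at 3 digits → 021° and 30.1682′; 21 + 30.1682/60 = 21.5028033
  E ⇒ keep positive
Point 4:
  φ: split at 2 digits → 18° and 40.28077′; 18 + 40.28077/60 = 18.6713462
  hemisphere S, so the sign is −
  Lon: degrees = first 3 digits = 59, minutes = 18.56573; 59 + 18.56573/60 = 59.3094288
  W → negative
Point 5:
  Lat: split at 2 digits → 37° and 44.783′; 37 + 44.783/60 = 37.7463833
  N ⇒ keep positive
  Lon: degrees = first 3 digits = 178, minutes = 55.52599; 178 + 55.52599/60 = 178.9254332
  hemisphere W, so the sign is −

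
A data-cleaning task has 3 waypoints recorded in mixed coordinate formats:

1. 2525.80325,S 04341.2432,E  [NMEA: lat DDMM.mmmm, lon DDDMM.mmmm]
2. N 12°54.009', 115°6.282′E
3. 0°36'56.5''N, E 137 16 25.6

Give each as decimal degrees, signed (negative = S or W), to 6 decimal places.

1. -25.430054, 43.687387
2. 12.900150, 115.104700
3. 0.615694, 137.273778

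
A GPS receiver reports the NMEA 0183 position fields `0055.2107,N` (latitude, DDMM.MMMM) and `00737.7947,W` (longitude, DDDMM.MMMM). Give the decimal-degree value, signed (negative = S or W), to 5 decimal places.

φ: split at 2 digits → 00° and 55.2107′; 0 + 55.2107/60 = 0.920178
N ⇒ keep positive
λ: degrees = first 3 digits = 7, minutes = 37.7947; 7 + 37.7947/60 = 7.629912
hemisphere W, so the sign is −

0.92018, -7.62991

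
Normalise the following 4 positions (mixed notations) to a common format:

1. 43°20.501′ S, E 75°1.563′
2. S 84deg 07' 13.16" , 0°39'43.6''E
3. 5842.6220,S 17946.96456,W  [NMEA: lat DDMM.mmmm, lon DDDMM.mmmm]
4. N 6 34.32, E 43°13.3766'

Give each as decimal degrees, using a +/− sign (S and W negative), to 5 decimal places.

1. -43.34168, 75.02605
2. -84.12032, 0.66211
3. -58.71037, -179.78274
4. 6.57200, 43.22294

Point 1:
  Lat: 43 + 20.501/60 = 43.341683
  S → negative
  λ: 1.563′ = 0.026050°; total 75.026050
  E → positive
Point 2:
  Latitude: 84 + 7/60 + 13.16/3600 = 84.120322
  S ⇒ negate
  Longitude: 39′ + 43.6″ = 39.72667′; 0 + 39.72667/60 = 0.662111
  E ⇒ keep positive
Point 3:
  φ: degrees = first 2 digits = 58, minutes = 42.622; 58 + 42.622/60 = 58.710367
  hemisphere S, so the sign is −
  λ: split at 3 digits → 179° and 46.96456′; 179 + 46.96456/60 = 179.782743
  W → negative
Point 4:
  Latitude: 34.32′ = 0.572000°; total 6.572000
  N ⇒ keep positive
  λ: 43 + 13.3766/60 = 43.222943
  E ⇒ keep positive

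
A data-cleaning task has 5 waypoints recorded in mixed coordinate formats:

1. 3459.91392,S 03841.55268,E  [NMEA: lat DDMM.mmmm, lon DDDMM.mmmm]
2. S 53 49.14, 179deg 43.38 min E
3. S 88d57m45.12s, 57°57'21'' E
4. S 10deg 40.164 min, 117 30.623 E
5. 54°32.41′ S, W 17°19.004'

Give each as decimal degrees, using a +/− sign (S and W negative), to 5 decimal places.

1. -34.99857, 38.69254
2. -53.81900, 179.72300
3. -88.96253, 57.95583
4. -10.66940, 117.51038
5. -54.54017, -17.31673

Point 1:
  Latitude: degrees = first 2 digits = 34, minutes = 59.91392; 34 + 59.91392/60 = 34.998565
  hemisphere S, so the sign is −
  λ: degrees = first 3 digits = 38, minutes = 41.55268; 38 + 41.55268/60 = 38.692545
  E → positive
Point 2:
  Lat: 49.14′ = 0.819000°; total 53.819000
  S ⇒ negate
  Lon: 179 + 43.38/60 = 179.723000
  E → positive
Point 3:
  Lat: 88 + 57/60 + 45.12/3600 = 88.962533
  hemisphere S, so the sign is −
  Lon: 57° + 57/60 + 21/3600 = 57 + 0.950000 + 0.005833 = 57.955833
  E → positive
Point 4:
  Latitude: 10 + 40.164/60 = 10.669400
  hemisphere S, so the sign is −
  Lon: 30.623′ = 0.510383°; total 117.510383
  E ⇒ keep positive
Point 5:
  Lat: 54 + 32.41/60 = 54.540167
  S ⇒ negate
  Longitude: 19.004′ = 0.316733°; total 17.316733
  W ⇒ negate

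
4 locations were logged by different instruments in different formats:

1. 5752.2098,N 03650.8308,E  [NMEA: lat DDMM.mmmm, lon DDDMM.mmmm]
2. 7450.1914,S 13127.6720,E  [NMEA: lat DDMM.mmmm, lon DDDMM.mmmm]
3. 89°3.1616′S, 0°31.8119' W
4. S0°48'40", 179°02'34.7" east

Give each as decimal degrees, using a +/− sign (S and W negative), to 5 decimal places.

Point 1:
  φ: degrees = first 2 digits = 57, minutes = 52.2098; 57 + 52.2098/60 = 57.870163
  N → positive
  Longitude: degrees = first 3 digits = 36, minutes = 50.8308; 36 + 50.8308/60 = 36.847180
  E → positive
Point 2:
  φ: degrees = first 2 digits = 74, minutes = 50.1914; 74 + 50.1914/60 = 74.836523
  S ⇒ negate
  Longitude: split at 3 digits → 131° and 27.672′; 131 + 27.672/60 = 131.461200
  E → positive
Point 3:
  Latitude: 89 + 3.1616/60 = 89.052693
  hemisphere S, so the sign is −
  λ: 0 + 31.8119/60 = 0.530198
  W ⇒ negate
Point 4:
  Lat: 48′ + 40″ = 48.66667′; 0 + 48.66667/60 = 0.811111
  S ⇒ negate
  Lon: 179 + 2/60 + 34.7/3600 = 179.042972
  E → positive

1. 57.87016, 36.84718
2. -74.83652, 131.46120
3. -89.05269, -0.53020
4. -0.81111, 179.04297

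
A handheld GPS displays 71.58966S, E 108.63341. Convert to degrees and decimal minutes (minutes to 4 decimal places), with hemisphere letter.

φ: 71° + 0.589660 × 60 = 71° 35.379600′
Lon: fractional part 0.633410 → 38.004600 minutes

71° 35.3796′ S, 108° 38.0046′ E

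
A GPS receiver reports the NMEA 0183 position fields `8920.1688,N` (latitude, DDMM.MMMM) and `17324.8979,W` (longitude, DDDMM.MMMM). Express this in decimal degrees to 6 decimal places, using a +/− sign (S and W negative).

Lat: degrees = first 2 digits = 89, minutes = 20.1688; 89 + 20.1688/60 = 89.3361467
N ⇒ keep positive
Lon: split at 3 digits → 173° and 24.8979′; 173 + 24.8979/60 = 173.4149650
W → negative

89.336147, -173.414965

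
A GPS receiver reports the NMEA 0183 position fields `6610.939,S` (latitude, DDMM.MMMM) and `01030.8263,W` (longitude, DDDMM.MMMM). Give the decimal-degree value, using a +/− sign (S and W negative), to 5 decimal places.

Lat: degrees = first 2 digits = 66, minutes = 10.939; 66 + 10.939/60 = 66.182317
hemisphere S, so the sign is −
Lon: split at 3 digits → 010° and 30.8263′; 10 + 30.8263/60 = 10.513772
W → negative

-66.18232, -10.51377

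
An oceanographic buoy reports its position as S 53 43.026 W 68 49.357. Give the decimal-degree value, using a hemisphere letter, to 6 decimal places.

53.717100° S, 68.822617° W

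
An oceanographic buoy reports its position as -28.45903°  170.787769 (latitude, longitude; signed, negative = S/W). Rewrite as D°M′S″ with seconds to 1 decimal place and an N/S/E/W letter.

Latitude is negative → S; |value| = 28.459030
Lat: 0.459030° → 27.54180′; 0.54180 × 60 = 32.508″
Longitude: 0.787769 × 60 = 47.26614′ → 47′, remainder × 60 = 15.968″

28°27′32.5″ S, 170°47′16.0″ E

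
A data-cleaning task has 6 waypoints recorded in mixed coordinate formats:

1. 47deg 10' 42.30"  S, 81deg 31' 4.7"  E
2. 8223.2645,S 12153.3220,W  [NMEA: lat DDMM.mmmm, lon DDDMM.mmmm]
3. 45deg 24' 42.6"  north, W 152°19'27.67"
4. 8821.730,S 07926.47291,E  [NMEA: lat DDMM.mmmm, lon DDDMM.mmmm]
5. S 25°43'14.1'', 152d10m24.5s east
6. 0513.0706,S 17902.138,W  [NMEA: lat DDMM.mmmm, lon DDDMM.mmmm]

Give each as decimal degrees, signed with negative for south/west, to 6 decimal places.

1. -47.178417, 81.517972
2. -82.387742, -121.888700
3. 45.411833, -152.324353
4. -88.362167, 79.441215
5. -25.720583, 152.173472
6. -5.217843, -179.035633

Point 1:
  Latitude: 47° + 10/60 + 42.3/3600 = 47 + 0.166667 + 0.011750 = 47.1784167
  hemisphere S, so the sign is −
  Longitude: 81 + 31/60 + 4.7/3600 = 81.5179722
  E ⇒ keep positive
Point 2:
  φ: degrees = first 2 digits = 82, minutes = 23.2645; 82 + 23.2645/60 = 82.3877417
  hemisphere S, so the sign is −
  Lon: degrees = first 3 digits = 121, minutes = 53.322; 121 + 53.322/60 = 121.8887000
  W ⇒ negate
Point 3:
  Lat: 45 + 24/60 + 42.6/3600 = 45.4118333
  N ⇒ keep positive
  Longitude: 19′ + 27.67″ = 19.46117′; 152 + 19.46117/60 = 152.3243528
  W ⇒ negate
Point 4:
  Latitude: split at 2 digits → 88° and 21.73′; 88 + 21.73/60 = 88.3621667
  S ⇒ negate
  Lon: split at 3 digits → 079° and 26.47291′; 79 + 26.47291/60 = 79.4412152
  E → positive
Point 5:
  φ: 25 + 43/60 + 14.1/3600 = 25.7205833
  hemisphere S, so the sign is −
  Longitude: 10′ + 24.5″ = 10.40833′; 152 + 10.40833/60 = 152.1734722
  E ⇒ keep positive
Point 6:
  Latitude: split at 2 digits → 05° and 13.0706′; 5 + 13.0706/60 = 5.2178433
  S → negative
  Longitude: split at 3 digits → 179° and 2.138′; 179 + 2.138/60 = 179.0356333
  hemisphere W, so the sign is −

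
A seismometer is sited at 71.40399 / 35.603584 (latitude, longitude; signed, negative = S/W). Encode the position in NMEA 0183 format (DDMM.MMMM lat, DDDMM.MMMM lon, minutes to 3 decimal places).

7124.239,N / 03536.215,E

φ: fractional part 0.403990 → 24.23940 minutes
λ: minutes = (35.603584 − 35) × 60 = 36.21504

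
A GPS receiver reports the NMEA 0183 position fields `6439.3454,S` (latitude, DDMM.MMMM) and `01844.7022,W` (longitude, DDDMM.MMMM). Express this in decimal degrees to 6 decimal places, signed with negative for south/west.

Latitude: split at 2 digits → 64° and 39.3454′; 64 + 39.3454/60 = 64.6557567
S ⇒ negate
λ: split at 3 digits → 018° and 44.7022′; 18 + 44.7022/60 = 18.7450367
W → negative

-64.655757, -18.745037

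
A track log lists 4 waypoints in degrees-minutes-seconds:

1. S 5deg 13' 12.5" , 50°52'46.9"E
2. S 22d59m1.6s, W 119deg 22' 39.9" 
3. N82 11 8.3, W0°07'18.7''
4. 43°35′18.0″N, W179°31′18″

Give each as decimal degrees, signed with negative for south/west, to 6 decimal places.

Point 1:
  Lat: 5° + 13/60 + 12.5/3600 = 5 + 0.216667 + 0.003472 = 5.2201389
  hemisphere S, so the sign is −
  Longitude: 50° + 52/60 + 46.9/3600 = 50 + 0.866667 + 0.013028 = 50.8796944
  E ⇒ keep positive
Point 2:
  φ: 22 + 59/60 + 1.6/3600 = 22.9837778
  S ⇒ negate
  Longitude: 22′ + 39.9″ = 22.66500′; 119 + 22.66500/60 = 119.3777500
  hemisphere W, so the sign is −
Point 3:
  Latitude: 82 + 11/60 + 8.3/3600 = 82.1856389
  N → positive
  Longitude: 0 + 7/60 + 18.7/3600 = 0.1218611
  hemisphere W, so the sign is −
Point 4:
  φ: 43° + 35/60 + 18/3600 = 43 + 0.583333 + 0.005000 = 43.5883333
  N → positive
  Longitude: 179° + 31/60 + 18/3600 = 179 + 0.516667 + 0.005000 = 179.5216667
  hemisphere W, so the sign is −

1. -5.220139, 50.879694
2. -22.983778, -119.377750
3. 82.185639, -0.121861
4. 43.588333, -179.521667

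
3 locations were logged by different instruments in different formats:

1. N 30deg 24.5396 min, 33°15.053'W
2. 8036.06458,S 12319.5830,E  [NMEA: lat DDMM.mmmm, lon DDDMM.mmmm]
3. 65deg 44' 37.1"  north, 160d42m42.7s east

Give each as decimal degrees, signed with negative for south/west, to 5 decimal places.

1. 30.40899, -33.25088
2. -80.60108, 123.32638
3. 65.74364, 160.71186

Point 1:
  Lat: 30 + 24.5396/60 = 30.408993
  N → positive
  λ: 33 + 15.053/60 = 33.250883
  W ⇒ negate
Point 2:
  φ: degrees = first 2 digits = 80, minutes = 36.06458; 80 + 36.06458/60 = 80.601076
  S → negative
  Lon: degrees = first 3 digits = 123, minutes = 19.583; 123 + 19.583/60 = 123.326383
  E → positive
Point 3:
  Lat: 65 + 44/60 + 37.1/3600 = 65.743639
  N ⇒ keep positive
  Longitude: 42′ + 42.7″ = 42.71167′; 160 + 42.71167/60 = 160.711861
  E ⇒ keep positive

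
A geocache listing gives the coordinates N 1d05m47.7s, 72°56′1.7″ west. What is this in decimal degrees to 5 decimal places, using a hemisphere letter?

Lat: 5′ + 47.7″ = 5.79500′; 1 + 5.79500/60 = 1.096583
Lon: 56′ + 1.7″ = 56.02833′; 72 + 56.02833/60 = 72.933806

1.09658° N, 72.93381° W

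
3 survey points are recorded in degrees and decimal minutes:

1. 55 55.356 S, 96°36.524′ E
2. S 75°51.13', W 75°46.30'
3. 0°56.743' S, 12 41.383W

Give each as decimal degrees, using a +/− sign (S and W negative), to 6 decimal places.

Point 1:
  φ: 55 + 55.356/60 = 55.9226000
  S ⇒ negate
  Lon: 36.524′ = 0.608733°; total 96.6087333
  E ⇒ keep positive
Point 2:
  φ: 75 + 51.13/60 = 75.8521667
  hemisphere S, so the sign is −
  Lon: 75 + 46.3/60 = 75.7716667
  W → negative
Point 3:
  φ: 0 + 56.743/60 = 0.9457167
  hemisphere S, so the sign is −
  Lon: 41.383′ = 0.689717°; total 12.6897167
  hemisphere W, so the sign is −

1. -55.922600, 96.608733
2. -75.852167, -75.771667
3. -0.945717, -12.689717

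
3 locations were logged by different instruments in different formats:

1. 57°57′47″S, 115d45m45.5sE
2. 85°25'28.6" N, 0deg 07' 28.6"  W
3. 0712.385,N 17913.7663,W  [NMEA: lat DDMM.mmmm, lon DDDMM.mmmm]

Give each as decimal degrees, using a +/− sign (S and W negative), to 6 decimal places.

Point 1:
  Latitude: 57′ + 47″ = 57.78333′; 57 + 57.78333/60 = 57.9630556
  hemisphere S, so the sign is −
  Lon: 115 + 45/60 + 45.5/3600 = 115.7626389
  E ⇒ keep positive
Point 2:
  φ: 25′ + 28.6″ = 25.47667′; 85 + 25.47667/60 = 85.4246111
  N → positive
  λ: 0 + 7/60 + 28.6/3600 = 0.1246111
  W ⇒ negate
Point 3:
  Lat: split at 2 digits → 07° and 12.385′; 7 + 12.385/60 = 7.2064167
  N → positive
  λ: degrees = first 3 digits = 179, minutes = 13.7663; 179 + 13.7663/60 = 179.2294383
  hemisphere W, so the sign is −

1. -57.963056, 115.762639
2. 85.424611, -0.124611
3. 7.206417, -179.229438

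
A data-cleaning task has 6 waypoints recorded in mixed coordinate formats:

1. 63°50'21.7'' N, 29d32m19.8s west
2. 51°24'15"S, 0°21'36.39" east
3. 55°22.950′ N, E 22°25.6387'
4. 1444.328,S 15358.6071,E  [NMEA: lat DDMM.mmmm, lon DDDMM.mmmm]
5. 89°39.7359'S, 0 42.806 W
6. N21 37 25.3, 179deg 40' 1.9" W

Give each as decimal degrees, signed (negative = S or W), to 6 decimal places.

1. 63.839361, -29.538833
2. -51.404167, 0.360108
3. 55.382500, 22.427312
4. -14.738800, 153.976785
5. -89.662265, -0.713433
6. 21.623694, -179.667194

Point 1:
  Lat: 50′ + 21.7″ = 50.36167′; 63 + 50.36167/60 = 63.8393611
  N → positive
  Longitude: 32′ + 19.8″ = 32.33000′; 29 + 32.33000/60 = 29.5388333
  W ⇒ negate
Point 2:
  φ: 51 + 24/60 + 15/3600 = 51.4041667
  S → negative
  λ: 0 + 21/60 + 36.39/3600 = 0.3601083
  E → positive
Point 3:
  Latitude: 55 + 22.95/60 = 55.3825000
  N ⇒ keep positive
  Lon: 22 + 25.6387/60 = 22.4273117
  E ⇒ keep positive
Point 4:
  Latitude: split at 2 digits → 14° and 44.328′; 14 + 44.328/60 = 14.7388000
  S ⇒ negate
  Lon: split at 3 digits → 153° and 58.6071′; 153 + 58.6071/60 = 153.9767850
  E → positive
Point 5:
  φ: 89 + 39.7359/60 = 89.6622650
  S → negative
  Lon: 42.806′ = 0.713433°; total 0.7134333
  hemisphere W, so the sign is −
Point 6:
  Lat: 37′ + 25.3″ = 37.42167′; 21 + 37.42167/60 = 21.6236944
  N → positive
  Longitude: 179° + 40/60 + 1.9/3600 = 179 + 0.666667 + 0.000528 = 179.6671944
  W ⇒ negate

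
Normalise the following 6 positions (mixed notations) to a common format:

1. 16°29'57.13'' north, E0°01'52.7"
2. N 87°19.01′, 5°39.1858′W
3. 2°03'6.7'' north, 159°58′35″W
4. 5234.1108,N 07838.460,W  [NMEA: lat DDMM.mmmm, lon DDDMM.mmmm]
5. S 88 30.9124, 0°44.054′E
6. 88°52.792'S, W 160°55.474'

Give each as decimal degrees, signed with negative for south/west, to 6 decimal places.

Point 1:
  Lat: 29′ + 57.13″ = 29.95217′; 16 + 29.95217/60 = 16.4992028
  N ⇒ keep positive
  λ: 0° + 1/60 + 52.7/3600 = 0 + 0.016667 + 0.014639 = 0.0313056
  E ⇒ keep positive
Point 2:
  φ: 19.01′ = 0.316833°; total 87.3168333
  N → positive
  Longitude: 39.1858′ = 0.653097°; total 5.6530967
  W → negative
Point 3:
  Lat: 2° + 3/60 + 6.7/3600 = 2 + 0.050000 + 0.001861 = 2.0518611
  N → positive
  Longitude: 159° + 58/60 + 35/3600 = 159 + 0.966667 + 0.009722 = 159.9763889
  hemisphere W, so the sign is −
Point 4:
  Lat: split at 2 digits → 52° and 34.1108′; 52 + 34.1108/60 = 52.5685133
  N ⇒ keep positive
  λ: degrees = first 3 digits = 78, minutes = 38.46; 78 + 38.46/60 = 78.6410000
  W → negative
Point 5:
  φ: 30.9124′ = 0.515207°; total 88.5152067
  S → negative
  λ: 44.054′ = 0.734233°; total 0.7342333
  E → positive
Point 6:
  Latitude: 88 + 52.792/60 = 88.8798667
  hemisphere S, so the sign is −
  Longitude: 160 + 55.474/60 = 160.9245667
  W ⇒ negate

1. 16.499203, 0.031306
2. 87.316833, -5.653097
3. 2.051861, -159.976389
4. 52.568513, -78.641000
5. -88.515207, 0.734233
6. -88.879867, -160.924567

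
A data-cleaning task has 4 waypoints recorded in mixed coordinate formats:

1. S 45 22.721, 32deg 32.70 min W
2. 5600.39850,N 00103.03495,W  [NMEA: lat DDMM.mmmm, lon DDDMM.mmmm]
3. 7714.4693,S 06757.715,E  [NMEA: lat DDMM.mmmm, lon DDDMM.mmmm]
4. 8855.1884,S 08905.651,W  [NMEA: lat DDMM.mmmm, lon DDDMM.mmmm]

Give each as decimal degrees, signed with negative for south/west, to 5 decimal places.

Point 1:
  Latitude: 45 + 22.721/60 = 45.378683
  S → negative
  Longitude: 32 + 32.7/60 = 32.545000
  W → negative
Point 2:
  Latitude: split at 2 digits → 56° and 0.3985′; 56 + 0.3985/60 = 56.006642
  N ⇒ keep positive
  λ: degrees = first 3 digits = 1, minutes = 3.03495; 1 + 3.03495/60 = 1.050583
  hemisphere W, so the sign is −
Point 3:
  Latitude: degrees = first 2 digits = 77, minutes = 14.4693; 77 + 14.4693/60 = 77.241155
  S ⇒ negate
  Longitude: degrees = first 3 digits = 67, minutes = 57.715; 67 + 57.715/60 = 67.961917
  E → positive
Point 4:
  Latitude: split at 2 digits → 88° and 55.1884′; 88 + 55.1884/60 = 88.919807
  S → negative
  λ: split at 3 digits → 089° and 5.651′; 89 + 5.651/60 = 89.094183
  hemisphere W, so the sign is −

1. -45.37868, -32.54500
2. 56.00664, -1.05058
3. -77.24116, 67.96192
4. -88.91981, -89.09418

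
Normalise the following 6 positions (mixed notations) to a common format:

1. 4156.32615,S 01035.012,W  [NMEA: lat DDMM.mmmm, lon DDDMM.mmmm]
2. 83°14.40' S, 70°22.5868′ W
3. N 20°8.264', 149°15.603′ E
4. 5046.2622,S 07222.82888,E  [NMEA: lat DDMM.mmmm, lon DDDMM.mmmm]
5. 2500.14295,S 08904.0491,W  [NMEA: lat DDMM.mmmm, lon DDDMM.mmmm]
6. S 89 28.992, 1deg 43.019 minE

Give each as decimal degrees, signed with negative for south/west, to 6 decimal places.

1. -41.938769, -10.583533
2. -83.240000, -70.376447
3. 20.137733, 149.260050
4. -50.771037, 72.380481
5. -25.002383, -89.067485
6. -89.483200, 1.716983

Point 1:
  Lat: split at 2 digits → 41° and 56.32615′; 41 + 56.32615/60 = 41.9387692
  S → negative
  Longitude: degrees = first 3 digits = 10, minutes = 35.012; 10 + 35.012/60 = 10.5835333
  hemisphere W, so the sign is −
Point 2:
  Lat: 83 + 14.4/60 = 83.2400000
  S → negative
  Lon: 70 + 22.5868/60 = 70.3764467
  W → negative
Point 3:
  Lat: 8.264′ = 0.137733°; total 20.1377333
  N ⇒ keep positive
  λ: 15.603′ = 0.260050°; total 149.2600500
  E ⇒ keep positive
Point 4:
  φ: split at 2 digits → 50° and 46.2622′; 50 + 46.2622/60 = 50.7710367
  hemisphere S, so the sign is −
  Longitude: split at 3 digits → 072° and 22.82888′; 72 + 22.82888/60 = 72.3804813
  E ⇒ keep positive
Point 5:
  Latitude: degrees = first 2 digits = 25, minutes = 0.14295; 25 + 0.14295/60 = 25.0023825
  S ⇒ negate
  λ: degrees = first 3 digits = 89, minutes = 4.0491; 89 + 4.0491/60 = 89.0674850
  W ⇒ negate
Point 6:
  Latitude: 89 + 28.992/60 = 89.4832000
  S ⇒ negate
  λ: 43.019′ = 0.716983°; total 1.7169833
  E ⇒ keep positive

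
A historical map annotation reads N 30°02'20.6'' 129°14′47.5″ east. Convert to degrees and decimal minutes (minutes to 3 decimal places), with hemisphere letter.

Lat: seconds/60 = 0.34333; minutes = 2 + 0.34333 = 2.34333
λ: seconds/60 = 0.79167; minutes = 14 + 0.79167 = 14.79167

30° 2.343′ N, 129° 14.792′ E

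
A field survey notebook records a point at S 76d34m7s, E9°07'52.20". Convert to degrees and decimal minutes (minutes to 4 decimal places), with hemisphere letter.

Latitude: seconds/60 = 0.11667; minutes = 34 + 0.11667 = 34.116667
Longitude: seconds/60 = 0.87000; minutes = 7 + 0.87000 = 7.870000

76° 34.1167′ S, 9° 7.8700′ E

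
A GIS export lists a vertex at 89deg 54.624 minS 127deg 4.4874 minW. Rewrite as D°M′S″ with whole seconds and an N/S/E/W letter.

Lat: 54.62400′ → 54′ and 0.62400 × 60 = 37.44″
Lon: fractional minutes 0.48740 × 60 = 29.24″

89°54′37″ S, 127°04′29″ W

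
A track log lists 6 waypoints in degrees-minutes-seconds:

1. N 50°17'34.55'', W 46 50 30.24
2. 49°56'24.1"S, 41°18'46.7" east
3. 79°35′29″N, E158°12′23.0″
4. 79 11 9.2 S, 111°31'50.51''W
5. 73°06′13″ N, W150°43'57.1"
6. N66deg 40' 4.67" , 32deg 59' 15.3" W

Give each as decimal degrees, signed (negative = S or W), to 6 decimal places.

1. 50.292931, -46.841733
2. -49.940028, 41.312972
3. 79.591389, 158.206389
4. -79.185889, -111.530697
5. 73.103611, -150.732528
6. 66.667964, -32.987583

Point 1:
  φ: 50° + 17/60 + 34.55/3600 = 50 + 0.283333 + 0.009597 = 50.2929306
  N → positive
  λ: 50′ + 30.24″ = 50.50400′; 46 + 50.50400/60 = 46.8417333
  hemisphere W, so the sign is −
Point 2:
  Lat: 56′ + 24.1″ = 56.40167′; 49 + 56.40167/60 = 49.9400278
  S → negative
  Lon: 41° + 18/60 + 46.7/3600 = 41 + 0.300000 + 0.012972 = 41.3129722
  E → positive
Point 3:
  Latitude: 79° + 35/60 + 29/3600 = 79 + 0.583333 + 0.008056 = 79.5913889
  N → positive
  Longitude: 158° + 12/60 + 23/3600 = 158 + 0.200000 + 0.006389 = 158.2063889
  E → positive
Point 4:
  φ: 11′ + 9.2″ = 11.15333′; 79 + 11.15333/60 = 79.1858889
  S → negative
  λ: 31′ + 50.51″ = 31.84183′; 111 + 31.84183/60 = 111.5306972
  W → negative
Point 5:
  Latitude: 73° + 6/60 + 13/3600 = 73 + 0.100000 + 0.003611 = 73.1036111
  N ⇒ keep positive
  Lon: 150 + 43/60 + 57.1/3600 = 150.7325278
  W → negative
Point 6:
  Lat: 40′ + 4.67″ = 40.07783′; 66 + 40.07783/60 = 66.6679639
  N ⇒ keep positive
  λ: 32 + 59/60 + 15.3/3600 = 32.9875833
  W ⇒ negate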